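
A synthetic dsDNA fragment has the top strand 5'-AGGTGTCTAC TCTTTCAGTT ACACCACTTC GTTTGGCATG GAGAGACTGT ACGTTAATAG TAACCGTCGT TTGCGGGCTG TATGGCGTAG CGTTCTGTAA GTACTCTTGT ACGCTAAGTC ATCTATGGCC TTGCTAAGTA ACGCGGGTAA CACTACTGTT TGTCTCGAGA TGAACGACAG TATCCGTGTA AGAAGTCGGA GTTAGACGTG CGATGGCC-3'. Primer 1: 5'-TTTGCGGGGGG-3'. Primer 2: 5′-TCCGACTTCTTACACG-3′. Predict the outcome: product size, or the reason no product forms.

Primer 1 (TTTGCGGGGGG) does not match the top strand, and its reverse complement CCCCCCGCAAA does not match either.
With no annealing site for primer 1, no amplification occurs.

No product — primer 1 has no binding site in the template.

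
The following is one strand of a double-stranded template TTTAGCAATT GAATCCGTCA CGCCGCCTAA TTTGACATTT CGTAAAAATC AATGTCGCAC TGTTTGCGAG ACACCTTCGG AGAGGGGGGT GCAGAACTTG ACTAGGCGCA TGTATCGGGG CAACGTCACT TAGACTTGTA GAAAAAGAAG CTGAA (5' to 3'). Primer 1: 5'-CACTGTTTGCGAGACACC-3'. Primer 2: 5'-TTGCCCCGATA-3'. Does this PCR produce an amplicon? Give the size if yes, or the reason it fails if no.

Yes — a 66 bp product.

Primer 1 (CACTGTTTGCGAGACACC) matches the top strand at positions 58–75; it acts as a forward primer.
Primer 2's reverse complement is TATCGGGGCAA, matching the top strand at positions 113–123; it acts as a reverse primer.
The 3' ends face each other across positions 58–123, giving a 66 bp product.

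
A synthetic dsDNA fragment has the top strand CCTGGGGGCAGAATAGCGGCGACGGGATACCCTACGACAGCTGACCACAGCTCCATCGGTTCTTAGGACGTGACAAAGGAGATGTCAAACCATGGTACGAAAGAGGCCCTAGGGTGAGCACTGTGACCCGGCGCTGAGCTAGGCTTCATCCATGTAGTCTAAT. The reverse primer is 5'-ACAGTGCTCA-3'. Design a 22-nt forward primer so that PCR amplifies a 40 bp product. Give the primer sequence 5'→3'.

The reverse primer's reverse complement TGAGCACTGT matches the template at positions 115–124, so the product ends at position 124.
A 40 bp product then starts at position 124 − 40 + 1 = 85.
The forward primer is identical to the top strand there: TCAAACCATGGTACGAAAGAGG.

5'-TCAAACCATGGTACGAAAGAGG-3'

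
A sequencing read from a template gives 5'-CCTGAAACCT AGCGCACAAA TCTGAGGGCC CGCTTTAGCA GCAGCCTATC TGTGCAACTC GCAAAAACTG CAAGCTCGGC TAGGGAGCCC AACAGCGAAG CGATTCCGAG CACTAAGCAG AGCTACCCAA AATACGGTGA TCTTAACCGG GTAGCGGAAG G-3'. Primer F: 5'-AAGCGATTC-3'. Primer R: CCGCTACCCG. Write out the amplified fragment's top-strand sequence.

Scanning the template, AAGCGATTC occurs at positions 98–106; this primer anneals to the bottom strand there with its 3' end pointing downstream.
Reverse complement of the reverse primer: CGGGTAGCGG. This occurs on the top strand at positions 148–157.
The product is the template from position 98 through 157 (60 bp).

5'-AAGCGATTCCGAGCACTAAGCAGAGCTACCCAAAATACGGTGATCTTAACCGGGTAGCGG-3'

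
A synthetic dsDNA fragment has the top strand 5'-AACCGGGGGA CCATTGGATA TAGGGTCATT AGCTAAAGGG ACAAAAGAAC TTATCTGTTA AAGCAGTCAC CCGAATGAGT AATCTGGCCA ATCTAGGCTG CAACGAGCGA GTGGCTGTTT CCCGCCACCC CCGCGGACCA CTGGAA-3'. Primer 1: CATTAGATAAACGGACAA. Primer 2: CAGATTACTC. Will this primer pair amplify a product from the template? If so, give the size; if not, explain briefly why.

Primer 1 (CATTAGATAAACGGACAA) does not match the top strand, and its reverse complement TTGTCCGTTTATCTAATG does not match either.
With no annealing site for primer 1, no amplification occurs.

No product — primer 1 has no binding site in the template.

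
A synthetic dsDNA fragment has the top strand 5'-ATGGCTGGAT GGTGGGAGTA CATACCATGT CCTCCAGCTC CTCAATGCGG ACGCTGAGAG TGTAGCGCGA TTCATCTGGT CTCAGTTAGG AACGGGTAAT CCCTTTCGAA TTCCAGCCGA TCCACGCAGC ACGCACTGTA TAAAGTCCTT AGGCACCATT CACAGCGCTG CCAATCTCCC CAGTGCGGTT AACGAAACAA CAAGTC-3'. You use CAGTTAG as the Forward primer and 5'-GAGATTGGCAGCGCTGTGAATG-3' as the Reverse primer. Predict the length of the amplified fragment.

96 bp

Forward primer CAGTTAG is found on the top strand at positions 83–89.
Reverse complement of the reverse primer: CATTCACAGCGCTGCCAATCTC. This occurs on the top strand at positions 157–178.
Amplicon spans positions 83–178: 96 bp.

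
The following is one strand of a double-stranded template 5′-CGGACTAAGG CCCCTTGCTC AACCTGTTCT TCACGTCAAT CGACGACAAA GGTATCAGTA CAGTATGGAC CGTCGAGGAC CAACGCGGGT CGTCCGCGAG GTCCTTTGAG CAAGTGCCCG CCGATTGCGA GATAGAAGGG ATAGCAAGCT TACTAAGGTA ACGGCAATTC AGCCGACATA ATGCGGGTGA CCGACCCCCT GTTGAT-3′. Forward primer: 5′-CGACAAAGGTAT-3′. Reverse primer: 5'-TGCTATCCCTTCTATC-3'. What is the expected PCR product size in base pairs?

The forward primer matches the template at positions 44–55.
The reverse primer's reverse complement is GATAGAAGGGATAGCA, which matches the template at positions 131–146.
Product length = (reverse-primer end) − (forward-primer start) + 1 = 146 − 44 + 1 = 103 bp.

103 bp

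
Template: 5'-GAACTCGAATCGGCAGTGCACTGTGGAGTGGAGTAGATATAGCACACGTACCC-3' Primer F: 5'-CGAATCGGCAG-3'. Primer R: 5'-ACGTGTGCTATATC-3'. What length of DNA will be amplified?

Forward primer CGAATCGGCAG is found on the top strand at positions 6–16.
The reverse primer's reverse complement is GATATAGCACACGT, which matches the template at positions 36–49.
Product length = (reverse-primer end) − (forward-primer start) + 1 = 49 − 6 + 1 = 44 bp.

44 bp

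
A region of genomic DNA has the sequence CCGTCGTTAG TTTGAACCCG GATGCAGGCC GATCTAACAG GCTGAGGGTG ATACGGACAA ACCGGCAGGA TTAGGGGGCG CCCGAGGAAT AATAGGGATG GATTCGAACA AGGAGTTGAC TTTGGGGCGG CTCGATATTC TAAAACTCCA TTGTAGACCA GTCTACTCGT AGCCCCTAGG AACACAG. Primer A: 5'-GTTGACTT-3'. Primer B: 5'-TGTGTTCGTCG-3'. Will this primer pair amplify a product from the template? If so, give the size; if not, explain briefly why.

Primer B (TGTGTTCGTCG) does not match the top strand, and its reverse complement CGACGAACACA does not match either.
With no annealing site for primer B, no amplification occurs.

No product — primer B has no binding site in the template.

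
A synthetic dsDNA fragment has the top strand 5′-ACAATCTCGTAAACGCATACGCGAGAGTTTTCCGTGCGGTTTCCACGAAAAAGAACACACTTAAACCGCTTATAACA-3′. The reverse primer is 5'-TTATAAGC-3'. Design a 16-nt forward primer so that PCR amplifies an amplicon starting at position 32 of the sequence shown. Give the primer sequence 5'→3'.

5'-CCGTGCGGTTTCCACG-3'

The reverse primer's reverse complement GCTTATAA matches the template at positions 68–75; the product starts at position 32.
The forward primer is identical to the top strand over positions 32–47: CCGTGCGGTTTCCACG.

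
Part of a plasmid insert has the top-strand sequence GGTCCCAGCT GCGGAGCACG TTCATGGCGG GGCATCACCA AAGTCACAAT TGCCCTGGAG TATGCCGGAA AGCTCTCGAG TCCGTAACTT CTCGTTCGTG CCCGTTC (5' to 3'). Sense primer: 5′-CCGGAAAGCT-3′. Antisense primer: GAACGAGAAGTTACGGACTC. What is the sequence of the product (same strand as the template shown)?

5'-CCGGAAAGCTCTCGAGTCCGTAACTTCTCGTTC-3'

Forward primer CCGGAAAGCT is found on the top strand at positions 65–74.
Taking the reverse complement of GAACGAGAAGTTACGGACTC gives GAGTCCGTAACTTCTCGTTC, found at positions 78–97 on the template; the primer anneals here to the top strand with its 3' end pointing upstream.
The product is the template from position 65 through 97 (33 bp).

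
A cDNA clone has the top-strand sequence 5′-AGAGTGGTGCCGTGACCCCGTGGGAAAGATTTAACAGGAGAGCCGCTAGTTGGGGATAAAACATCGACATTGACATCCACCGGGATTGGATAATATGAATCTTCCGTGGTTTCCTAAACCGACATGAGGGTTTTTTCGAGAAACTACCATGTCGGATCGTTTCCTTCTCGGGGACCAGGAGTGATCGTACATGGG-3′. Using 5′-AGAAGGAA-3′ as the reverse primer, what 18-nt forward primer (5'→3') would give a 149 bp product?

The reverse primer's reverse complement TTCCTTCT matches the template at positions 161–168, so the product ends at position 168.
A 149 bp product then starts at position 168 − 149 + 1 = 20.
The forward primer is identical to the top strand there: GTGGGAAAGATTTAACAG.

5'-GTGGGAAAGATTTAACAG-3'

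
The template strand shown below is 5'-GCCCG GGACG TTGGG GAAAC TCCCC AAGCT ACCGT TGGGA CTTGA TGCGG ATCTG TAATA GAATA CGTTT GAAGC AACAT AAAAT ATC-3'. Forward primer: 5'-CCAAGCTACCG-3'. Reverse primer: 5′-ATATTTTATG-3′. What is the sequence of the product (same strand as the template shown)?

5'-CCAAGCTACCGTTGGGACTTGATGCGGATCTGTAATAGAATACGTTTGAAGCAACATAAAATAT-3'

Scanning the template, CCAAGCTACCG occurs at positions 24–34; this primer anneals to the bottom strand there with its 3' end pointing downstream.
Reverse complement of the reverse primer: CATAAAATAT. This occurs on the top strand at positions 78–87.
The product is the template from position 24 through 87 (64 bp).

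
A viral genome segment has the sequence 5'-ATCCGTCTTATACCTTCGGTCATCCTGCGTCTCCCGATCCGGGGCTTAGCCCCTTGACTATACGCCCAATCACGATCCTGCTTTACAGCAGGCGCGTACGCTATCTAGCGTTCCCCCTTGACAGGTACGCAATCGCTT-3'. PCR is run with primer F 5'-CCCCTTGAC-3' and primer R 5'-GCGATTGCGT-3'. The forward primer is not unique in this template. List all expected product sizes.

87 bp, 23 bp

The forward primer CCCCTTGAC matches the top strand at positions 50–58, 114–122.
The reverse primer's reverse complement is ACGCAATCGC, matching at positions 127–136.
Each forward site pairs with the reverse site to give a product ending at position 136: sizes 87, 23 bp.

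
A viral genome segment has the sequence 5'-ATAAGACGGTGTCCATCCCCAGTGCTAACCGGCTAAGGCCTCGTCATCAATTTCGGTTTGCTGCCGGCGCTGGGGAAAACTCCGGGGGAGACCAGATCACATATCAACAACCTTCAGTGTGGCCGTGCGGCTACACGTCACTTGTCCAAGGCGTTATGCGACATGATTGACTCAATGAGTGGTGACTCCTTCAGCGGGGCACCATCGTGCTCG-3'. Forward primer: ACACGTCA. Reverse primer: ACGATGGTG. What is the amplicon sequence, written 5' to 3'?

Forward primer ACACGTCA is found on the top strand at positions 133–140.
The reverse primer's reverse complement is CACCATCGT, which matches the template at positions 200–208.
The product is the template from position 133 through 208 (76 bp).

5'-ACACGTCACTTGTCCAAGGCGTTATGCGACATGATTGACTCAATGAGTGGTGACTCCTTCAGCGGGGCACCATCGT-3'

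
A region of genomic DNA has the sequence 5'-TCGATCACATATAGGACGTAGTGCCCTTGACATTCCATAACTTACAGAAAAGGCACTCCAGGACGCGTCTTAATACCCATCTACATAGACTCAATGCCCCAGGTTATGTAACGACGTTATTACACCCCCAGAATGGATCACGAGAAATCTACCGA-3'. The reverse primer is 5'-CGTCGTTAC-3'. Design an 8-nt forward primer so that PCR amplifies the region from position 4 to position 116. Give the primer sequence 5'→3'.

5'-ATCACATA-3'

The reverse primer's reverse complement GTAACGACG matches the template at positions 108–116; the product starts at position 4.
The forward primer is identical to the top strand over positions 4–11: ATCACATA.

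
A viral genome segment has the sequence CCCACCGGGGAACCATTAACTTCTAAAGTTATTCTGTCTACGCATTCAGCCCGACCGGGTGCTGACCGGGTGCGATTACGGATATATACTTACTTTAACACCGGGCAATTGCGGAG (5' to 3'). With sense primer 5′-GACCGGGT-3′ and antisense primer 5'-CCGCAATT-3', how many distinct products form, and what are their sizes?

The forward primer GACCGGGT matches the top strand at positions 53–60, 64–71.
The reverse primer's reverse complement is AATTGCGG, matching at positions 107–114.
Each forward site pairs with the reverse site to give a product ending at position 114: sizes 62, 51 bp.

Two products: 62 bp, 51 bp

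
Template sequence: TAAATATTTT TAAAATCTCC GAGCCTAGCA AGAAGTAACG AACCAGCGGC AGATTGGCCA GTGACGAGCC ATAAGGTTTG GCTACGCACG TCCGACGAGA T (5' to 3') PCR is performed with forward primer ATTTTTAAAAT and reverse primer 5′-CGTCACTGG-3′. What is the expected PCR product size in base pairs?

Scanning the template, ATTTTTAAAAT occurs at positions 6–16; this primer anneals to the bottom strand there with its 3' end pointing downstream.
Reverse complement of the reverse primer: CCAGTGACG. This occurs on the top strand at positions 58–66.
The product runs from position 6 to position 66, so its length is 66 − 6 + 1 = 61 bp.

61 bp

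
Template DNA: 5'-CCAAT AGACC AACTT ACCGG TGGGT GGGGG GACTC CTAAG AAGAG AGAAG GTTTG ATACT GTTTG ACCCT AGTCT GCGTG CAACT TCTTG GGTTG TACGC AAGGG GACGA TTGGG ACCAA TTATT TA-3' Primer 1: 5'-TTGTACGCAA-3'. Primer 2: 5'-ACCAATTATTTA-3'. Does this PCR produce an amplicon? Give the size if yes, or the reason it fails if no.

Primer 1 (TTGTACGCAA) matches the top strand at positions 93–102 (3' end points downstream).
Primer 2 (ACCAATTATTTA) also matches the top strand directly, at positions 116–127 — its reverse complement TAAATAATTGGT is not present.
Both primers anneal to the bottom strand with 3' ends pointing the same way, so neither can prime synthesis back toward the other.

No product — both primers anneal to the same strand and extend in the same direction.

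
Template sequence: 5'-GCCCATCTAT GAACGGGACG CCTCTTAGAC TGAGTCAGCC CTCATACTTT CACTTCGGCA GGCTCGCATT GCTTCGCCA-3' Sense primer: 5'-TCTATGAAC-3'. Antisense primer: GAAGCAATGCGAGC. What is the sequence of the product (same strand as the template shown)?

5'-TCTATGAACGGGACGCCTCTTAGACTGAGTCAGCCCTCATACTTTCACTTCGGCAGGCTCGCATTGCTTC-3'

The forward primer matches the template at positions 6–14.
Taking the reverse complement of GAAGCAATGCGAGC gives GCTCGCATTGCTTC, found at positions 62–75 on the template; the primer anneals here to the top strand with its 3' end pointing upstream.
The product is the template from position 6 through 75 (70 bp).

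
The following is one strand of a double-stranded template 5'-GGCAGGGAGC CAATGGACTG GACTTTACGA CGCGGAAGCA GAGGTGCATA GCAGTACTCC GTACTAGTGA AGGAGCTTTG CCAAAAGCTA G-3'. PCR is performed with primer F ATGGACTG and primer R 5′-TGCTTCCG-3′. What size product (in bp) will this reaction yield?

28 bp

Scanning the template, ATGGACTG occurs at positions 13–20; this primer anneals to the bottom strand there with its 3' end pointing downstream.
The reverse primer's reverse complement is CGGAAGCA, which matches the template at positions 33–40.
Product length = (reverse-primer end) − (forward-primer start) + 1 = 40 − 13 + 1 = 28 bp.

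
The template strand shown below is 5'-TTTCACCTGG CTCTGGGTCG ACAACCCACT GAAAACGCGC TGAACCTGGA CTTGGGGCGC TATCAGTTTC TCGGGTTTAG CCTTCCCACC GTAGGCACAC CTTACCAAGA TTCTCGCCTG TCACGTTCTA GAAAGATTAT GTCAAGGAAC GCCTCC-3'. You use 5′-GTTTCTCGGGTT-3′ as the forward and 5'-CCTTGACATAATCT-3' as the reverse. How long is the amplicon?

Forward primer GTTTCTCGGGTT is found on the top strand at positions 66–77.
Reverse complement of the reverse primer: AGATTATGTCAAGG. This occurs on the top strand at positions 134–147.
Amplicon spans positions 66–147: 82 bp.

82 bp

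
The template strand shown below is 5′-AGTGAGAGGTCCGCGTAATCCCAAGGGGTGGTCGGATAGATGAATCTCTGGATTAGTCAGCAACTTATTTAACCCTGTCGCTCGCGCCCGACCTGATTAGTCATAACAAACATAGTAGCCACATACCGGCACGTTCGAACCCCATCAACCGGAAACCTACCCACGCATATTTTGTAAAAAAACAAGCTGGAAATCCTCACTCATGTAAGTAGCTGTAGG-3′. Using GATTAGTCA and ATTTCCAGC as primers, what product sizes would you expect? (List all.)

The forward primer GATTAGTCA matches the top strand at positions 51–59, 95–103.
The reverse primer's reverse complement is GCTGGAAAT, matching at positions 186–194.
Each forward site pairs with the reverse site to give a product ending at position 194: sizes 144, 100 bp.

144 bp, 100 bp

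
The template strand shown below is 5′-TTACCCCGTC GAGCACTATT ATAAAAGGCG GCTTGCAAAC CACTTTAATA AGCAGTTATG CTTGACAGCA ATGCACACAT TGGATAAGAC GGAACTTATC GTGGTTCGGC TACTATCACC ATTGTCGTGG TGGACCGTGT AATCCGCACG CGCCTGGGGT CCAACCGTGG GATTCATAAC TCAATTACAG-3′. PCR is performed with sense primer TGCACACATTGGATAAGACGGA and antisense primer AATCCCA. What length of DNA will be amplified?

Forward primer TGCACACATTGGATAAGACGGA is found on the top strand at positions 72–93.
Reverse complement of the reverse primer: TGGGATT. This occurs on the top strand at positions 168–174.
The product runs from position 72 to position 174, so its length is 174 − 72 + 1 = 103 bp.

103 bp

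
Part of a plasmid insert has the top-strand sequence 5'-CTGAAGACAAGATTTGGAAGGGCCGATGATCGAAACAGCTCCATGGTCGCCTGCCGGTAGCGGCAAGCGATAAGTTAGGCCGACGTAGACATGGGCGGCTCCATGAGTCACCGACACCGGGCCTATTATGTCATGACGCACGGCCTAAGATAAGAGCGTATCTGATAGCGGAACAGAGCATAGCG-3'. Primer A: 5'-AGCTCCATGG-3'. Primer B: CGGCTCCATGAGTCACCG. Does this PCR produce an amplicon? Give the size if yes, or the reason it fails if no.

Primer A (AGCTCCATGG) matches the top strand at positions 37–46 (3' end points downstream).
Primer B (CGGCTCCATGAGTCACCG) also matches the top strand directly, at positions 96–113 — its reverse complement CGGTGACTCATGGAGCCG is not present.
Both primers anneal to the bottom strand with 3' ends pointing the same way, so neither can prime synthesis back toward the other.

No product — both primers anneal to the same strand and extend in the same direction.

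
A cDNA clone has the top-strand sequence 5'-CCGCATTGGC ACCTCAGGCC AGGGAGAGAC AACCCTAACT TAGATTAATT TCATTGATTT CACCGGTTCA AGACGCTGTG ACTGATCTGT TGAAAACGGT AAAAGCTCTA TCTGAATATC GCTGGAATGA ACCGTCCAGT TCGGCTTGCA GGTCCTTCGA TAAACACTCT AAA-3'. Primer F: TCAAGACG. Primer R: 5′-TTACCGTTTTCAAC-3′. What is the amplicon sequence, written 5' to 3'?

5'-TCAAGACGCTGTGACTGATCTGTTGAAAACGGTAA-3'

Scanning the template, TCAAGACG occurs at positions 68–75; this primer anneals to the bottom strand there with its 3' end pointing downstream.
The reverse primer's reverse complement is GTTGAAAACGGTAA, which matches the template at positions 89–102.
The product is the template from position 68 through 102 (35 bp).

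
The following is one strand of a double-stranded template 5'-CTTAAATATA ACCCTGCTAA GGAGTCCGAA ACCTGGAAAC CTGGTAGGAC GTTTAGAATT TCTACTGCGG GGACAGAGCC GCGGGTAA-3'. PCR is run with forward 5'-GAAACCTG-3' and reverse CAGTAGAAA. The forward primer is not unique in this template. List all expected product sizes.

The forward primer GAAACCTG matches the top strand at positions 28–35, 36–43.
The reverse primer's reverse complement is TTTCTACTG, matching at positions 59–67.
Each forward site pairs with the reverse site to give a product ending at position 67: sizes 40, 32 bp.

40 bp, 32 bp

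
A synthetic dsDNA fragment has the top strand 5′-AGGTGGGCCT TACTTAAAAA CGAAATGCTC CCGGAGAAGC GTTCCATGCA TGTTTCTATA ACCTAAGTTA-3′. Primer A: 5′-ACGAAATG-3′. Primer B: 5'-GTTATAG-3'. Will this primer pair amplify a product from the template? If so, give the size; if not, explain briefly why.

Primer A (ACGAAATG) matches the top strand at positions 20–27; it acts as a forward primer.
Primer B's reverse complement is CTATAAC, matching the top strand at positions 56–62; it acts as a reverse primer.
The 3' ends face each other across positions 20–62, giving a 43 bp product.

Yes — a 43 bp product.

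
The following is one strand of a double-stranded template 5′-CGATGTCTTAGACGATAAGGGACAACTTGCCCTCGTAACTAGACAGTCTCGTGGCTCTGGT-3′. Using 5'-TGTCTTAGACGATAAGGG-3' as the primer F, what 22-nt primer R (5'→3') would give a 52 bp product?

The forward primer binds at positions 4–21, so a 52 bp product ends at position 4 + 52 − 1 = 55.
The reverse primer anneals to the top strand over positions 34–55, i.e. to CGTAACTAGACAGTCTCGTGGC.
Its sequence written 5'→3' is the reverse complement: GCCACGAGACTGTCTAGTTACG.

5'-GCCACGAGACTGTCTAGTTACG-3'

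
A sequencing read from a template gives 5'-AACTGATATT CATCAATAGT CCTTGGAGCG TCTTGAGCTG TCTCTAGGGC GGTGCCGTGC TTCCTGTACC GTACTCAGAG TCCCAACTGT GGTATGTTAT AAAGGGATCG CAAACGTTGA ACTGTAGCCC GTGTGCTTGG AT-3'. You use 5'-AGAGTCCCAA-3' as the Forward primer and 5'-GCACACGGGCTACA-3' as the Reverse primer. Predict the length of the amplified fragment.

60 bp

Forward primer AGAGTCCCAA is found on the top strand at positions 77–86.
The reverse primer's reverse complement is TGTAGCCCGTGTGC, which matches the template at positions 123–136.
The product runs from position 77 to position 136, so its length is 136 − 77 + 1 = 60 bp.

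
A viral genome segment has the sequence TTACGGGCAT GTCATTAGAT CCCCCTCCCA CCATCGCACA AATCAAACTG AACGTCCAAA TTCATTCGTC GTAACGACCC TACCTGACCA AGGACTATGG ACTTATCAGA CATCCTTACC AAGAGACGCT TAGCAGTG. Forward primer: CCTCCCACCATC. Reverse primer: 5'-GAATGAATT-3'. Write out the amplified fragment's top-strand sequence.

Scanning the template, CCTCCCACCATC occurs at positions 24–35; this primer anneals to the bottom strand there with its 3' end pointing downstream.
Reverse complement of the reverse primer: AATTCATTC. This occurs on the top strand at positions 59–67.
The product is the template from position 24 through 67 (44 bp).

5'-CCTCCCACCATCGCACAAATCAAACTGAACGTCCAAATTCATTC-3'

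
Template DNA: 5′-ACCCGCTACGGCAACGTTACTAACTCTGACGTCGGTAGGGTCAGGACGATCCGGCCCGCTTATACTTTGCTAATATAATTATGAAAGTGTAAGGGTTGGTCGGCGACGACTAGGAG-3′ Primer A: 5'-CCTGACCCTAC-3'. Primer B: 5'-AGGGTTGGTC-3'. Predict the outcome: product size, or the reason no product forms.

Primer A (CCTGACCCTAC) has reverse complement GTAGGGTCAGG, which matches the top strand at positions 35–45; primer A anneals to the top strand there with its 3' end pointing upstream toward position 35.
Primer B (AGGGTTGGTC) matches the top strand directly at positions 92–101; it anneals to the bottom strand with its 3' end pointing downstream toward position 101.
The 3' ends diverge (primer A extends toward position 1, primer B toward position 116), so the primers never converge on a shared product.

No product — the primers' 3' ends point away from each other.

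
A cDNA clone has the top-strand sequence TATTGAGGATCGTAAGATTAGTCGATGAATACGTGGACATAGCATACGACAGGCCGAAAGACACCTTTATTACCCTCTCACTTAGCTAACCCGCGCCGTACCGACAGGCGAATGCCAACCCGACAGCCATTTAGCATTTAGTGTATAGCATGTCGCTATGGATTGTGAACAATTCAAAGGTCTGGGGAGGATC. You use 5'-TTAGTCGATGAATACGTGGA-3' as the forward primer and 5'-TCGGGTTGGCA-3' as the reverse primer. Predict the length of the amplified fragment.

Forward primer TTAGTCGATGAATACGTGGA is found on the top strand at positions 18–37.
Taking the reverse complement of TCGGGTTGGCA gives TGCCAACCCGA, found at positions 113–123 on the template; the primer anneals here to the top strand with its 3' end pointing upstream.
Amplicon spans positions 18–123: 106 bp.

106 bp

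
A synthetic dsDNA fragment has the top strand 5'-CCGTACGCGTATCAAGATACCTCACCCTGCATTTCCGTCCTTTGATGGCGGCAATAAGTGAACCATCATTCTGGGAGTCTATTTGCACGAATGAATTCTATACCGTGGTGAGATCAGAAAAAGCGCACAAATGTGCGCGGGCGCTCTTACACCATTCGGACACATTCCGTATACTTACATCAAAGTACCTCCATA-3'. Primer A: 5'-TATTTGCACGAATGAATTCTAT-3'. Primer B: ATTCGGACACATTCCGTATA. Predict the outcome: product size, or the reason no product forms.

No product — both primers anneal to the same strand and extend in the same direction.

Primer A (TATTTGCACGAATGAATTCTAT) matches the top strand at positions 80–101 (3' end points downstream).
Primer B (ATTCGGACACATTCCGTATA) also matches the top strand directly, at positions 154–173 — its reverse complement TATACGGAATGTGTCCGAAT is not present.
Both primers anneal to the bottom strand with 3' ends pointing the same way, so neither can prime synthesis back toward the other.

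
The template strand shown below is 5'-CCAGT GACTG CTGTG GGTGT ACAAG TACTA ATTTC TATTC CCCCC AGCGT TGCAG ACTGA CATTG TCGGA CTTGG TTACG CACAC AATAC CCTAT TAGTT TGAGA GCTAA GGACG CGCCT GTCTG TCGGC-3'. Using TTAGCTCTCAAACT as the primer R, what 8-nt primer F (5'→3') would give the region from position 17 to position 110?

The reverse primer's reverse complement AGTTTGAGAGCTAA matches the template at positions 97–110; the product starts at position 17.
The forward primer is identical to the top strand over positions 17–24: GTGTACAA.

5'-GTGTACAA-3'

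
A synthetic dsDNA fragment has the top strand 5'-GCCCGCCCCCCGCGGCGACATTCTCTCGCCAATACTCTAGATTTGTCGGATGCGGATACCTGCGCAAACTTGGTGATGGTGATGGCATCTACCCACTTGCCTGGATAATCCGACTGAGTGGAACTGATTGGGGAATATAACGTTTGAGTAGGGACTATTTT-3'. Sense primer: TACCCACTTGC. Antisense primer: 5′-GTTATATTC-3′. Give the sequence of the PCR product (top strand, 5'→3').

5'-TACCCACTTGCCTGGATAATCCGACTGAGTGGAACTGATTGGGGAATATAAC-3'

The forward primer matches the template at positions 90–100.
Reverse complement of the reverse primer: GAATATAAC. This occurs on the top strand at positions 133–141.
The product is the template from position 90 through 141 (52 bp).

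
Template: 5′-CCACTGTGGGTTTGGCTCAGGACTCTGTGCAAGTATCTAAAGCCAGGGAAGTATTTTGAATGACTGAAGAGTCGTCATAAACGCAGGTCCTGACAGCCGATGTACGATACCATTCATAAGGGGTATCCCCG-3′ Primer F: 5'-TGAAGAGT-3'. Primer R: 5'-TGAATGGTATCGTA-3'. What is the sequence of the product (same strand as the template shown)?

5'-TGAAGAGTCGTCATAAACGCAGGTCCTGACAGCCGATGTACGATACCATTCA-3'

Forward primer TGAAGAGT is found on the top strand at positions 65–72.
Taking the reverse complement of TGAATGGTATCGTA gives TACGATACCATTCA, found at positions 103–116 on the template; the primer anneals here to the top strand with its 3' end pointing upstream.
The product is the template from position 65 through 116 (52 bp).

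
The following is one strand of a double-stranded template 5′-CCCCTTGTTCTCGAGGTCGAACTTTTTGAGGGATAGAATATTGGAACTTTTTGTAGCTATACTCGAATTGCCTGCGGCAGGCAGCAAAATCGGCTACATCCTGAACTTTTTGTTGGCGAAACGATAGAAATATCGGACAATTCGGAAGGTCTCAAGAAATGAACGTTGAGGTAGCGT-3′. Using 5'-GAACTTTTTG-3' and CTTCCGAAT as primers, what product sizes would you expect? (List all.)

130 bp, 105 bp, 46 bp

The forward primer GAACTTTTTG matches the top strand at positions 19–28, 44–53, 103–112.
The reverse primer's reverse complement is ATTCGGAAG, matching at positions 140–148.
Each forward site pairs with the reverse site to give a product ending at position 148: sizes 130, 105, 46 bp.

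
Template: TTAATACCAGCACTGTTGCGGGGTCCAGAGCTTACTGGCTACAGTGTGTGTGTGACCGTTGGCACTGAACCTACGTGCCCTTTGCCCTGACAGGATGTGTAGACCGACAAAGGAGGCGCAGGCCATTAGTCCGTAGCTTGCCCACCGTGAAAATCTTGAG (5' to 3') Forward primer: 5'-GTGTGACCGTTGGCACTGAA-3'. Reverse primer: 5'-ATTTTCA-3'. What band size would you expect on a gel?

105 bp

Scanning the template, GTGTGACCGTTGGCACTGAA occurs at positions 50–69; this primer anneals to the bottom strand there with its 3' end pointing downstream.
Reverse complement of the reverse primer: TGAAAAT. This occurs on the top strand at positions 148–154.
Product length = (reverse-primer end) − (forward-primer start) + 1 = 154 − 50 + 1 = 105 bp.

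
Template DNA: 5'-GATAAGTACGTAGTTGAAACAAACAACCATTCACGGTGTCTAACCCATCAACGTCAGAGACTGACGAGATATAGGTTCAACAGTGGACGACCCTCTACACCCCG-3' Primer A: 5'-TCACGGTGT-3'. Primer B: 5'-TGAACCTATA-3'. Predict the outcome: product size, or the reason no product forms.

Primer A (TCACGGTGT) matches the top strand at positions 31–39; it acts as a forward primer.
Primer B's reverse complement is TATAGGTTCA, matching the top strand at positions 70–79; it acts as a reverse primer.
The 3' ends face each other across positions 31–79, giving a 49 bp product.

Yes — a 49 bp product.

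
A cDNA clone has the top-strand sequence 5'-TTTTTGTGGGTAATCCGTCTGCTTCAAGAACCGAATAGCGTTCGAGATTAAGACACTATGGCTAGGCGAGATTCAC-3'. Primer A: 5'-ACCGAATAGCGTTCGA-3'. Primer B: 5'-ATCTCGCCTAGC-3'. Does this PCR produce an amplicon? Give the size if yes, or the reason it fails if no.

Primer A (ACCGAATAGCGTTCGA) matches the top strand at positions 30–45; it acts as a forward primer.
Primer B's reverse complement is GCTAGGCGAGAT, matching the top strand at positions 61–72; it acts as a reverse primer.
The 3' ends face each other across positions 30–72, giving a 43 bp product.

Yes — a 43 bp product.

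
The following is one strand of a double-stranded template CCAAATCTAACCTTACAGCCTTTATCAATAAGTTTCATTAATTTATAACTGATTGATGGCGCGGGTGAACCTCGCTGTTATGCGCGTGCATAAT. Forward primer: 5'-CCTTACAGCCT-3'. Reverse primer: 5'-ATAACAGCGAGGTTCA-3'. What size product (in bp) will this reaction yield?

Scanning the template, CCTTACAGCCT occurs at positions 11–21; this primer anneals to the bottom strand there with its 3' end pointing downstream.
The reverse primer's reverse complement is TGAACCTCGCTGTTAT, which matches the template at positions 66–81.
The product runs from position 11 to position 81, so its length is 81 − 11 + 1 = 71 bp.

71 bp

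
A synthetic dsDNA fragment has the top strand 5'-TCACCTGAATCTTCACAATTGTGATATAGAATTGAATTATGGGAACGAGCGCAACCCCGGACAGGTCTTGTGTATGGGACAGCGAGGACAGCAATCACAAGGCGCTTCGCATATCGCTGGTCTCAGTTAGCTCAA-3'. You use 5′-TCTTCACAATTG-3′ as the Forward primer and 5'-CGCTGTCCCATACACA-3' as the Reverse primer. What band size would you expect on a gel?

75 bp

Forward primer TCTTCACAATTG is found on the top strand at positions 10–21.
Reverse complement of the reverse primer: TGTGTATGGGACAGCG. This occurs on the top strand at positions 69–84.
The product runs from position 10 to position 84, so its length is 84 − 10 + 1 = 75 bp.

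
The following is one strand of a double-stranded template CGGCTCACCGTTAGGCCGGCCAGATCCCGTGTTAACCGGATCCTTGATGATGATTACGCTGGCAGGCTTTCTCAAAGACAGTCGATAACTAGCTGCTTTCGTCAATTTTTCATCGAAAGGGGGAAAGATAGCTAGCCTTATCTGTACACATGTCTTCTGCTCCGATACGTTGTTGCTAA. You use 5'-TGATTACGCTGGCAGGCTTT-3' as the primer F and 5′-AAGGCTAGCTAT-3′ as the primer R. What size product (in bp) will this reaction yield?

89 bp

Scanning the template, TGATTACGCTGGCAGGCTTT occurs at positions 51–70; this primer anneals to the bottom strand there with its 3' end pointing downstream.
The reverse primer's reverse complement is ATAGCTAGCCTT, which matches the template at positions 128–139.
The product runs from position 51 to position 139, so its length is 139 − 51 + 1 = 89 bp.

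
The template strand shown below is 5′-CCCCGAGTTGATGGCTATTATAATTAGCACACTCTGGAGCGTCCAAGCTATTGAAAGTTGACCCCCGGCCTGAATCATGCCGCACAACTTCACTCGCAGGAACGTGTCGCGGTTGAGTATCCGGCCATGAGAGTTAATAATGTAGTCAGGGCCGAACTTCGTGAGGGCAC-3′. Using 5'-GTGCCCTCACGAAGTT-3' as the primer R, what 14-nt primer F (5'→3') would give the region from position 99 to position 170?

5'-GGAACGTGTCGCGG-3'

The reverse primer's reverse complement AACTTCGTGAGGGCAC matches the template at positions 155–170; the product starts at position 99.
The forward primer is identical to the top strand over positions 99–112: GGAACGTGTCGCGG.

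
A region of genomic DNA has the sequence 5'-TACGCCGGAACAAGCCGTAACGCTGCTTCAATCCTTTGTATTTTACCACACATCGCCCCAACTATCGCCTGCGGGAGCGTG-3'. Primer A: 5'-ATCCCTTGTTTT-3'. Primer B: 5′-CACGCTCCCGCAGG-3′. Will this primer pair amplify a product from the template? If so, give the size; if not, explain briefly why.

No product — primer A has no binding site in the template.

Primer A (ATCCCTTGTTTT) does not match the top strand, and its reverse complement AAAACAAGGGAT does not match either.
With no annealing site for primer A, no amplification occurs.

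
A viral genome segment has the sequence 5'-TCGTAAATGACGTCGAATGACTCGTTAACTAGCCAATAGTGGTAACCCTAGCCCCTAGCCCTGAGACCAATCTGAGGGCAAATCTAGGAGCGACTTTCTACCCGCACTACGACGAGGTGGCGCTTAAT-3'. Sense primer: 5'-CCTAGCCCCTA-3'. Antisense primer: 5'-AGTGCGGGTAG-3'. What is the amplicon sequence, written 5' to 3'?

5'-CCTAGCCCCTAGCCCTGAGACCAATCTGAGGGCAAATCTAGGAGCGACTTTCTACCCGCACT-3'

Forward primer CCTAGCCCCTA is found on the top strand at positions 47–57.
Reverse complement of the reverse primer: CTACCCGCACT. This occurs on the top strand at positions 98–108.
The product is the template from position 47 through 108 (62 bp).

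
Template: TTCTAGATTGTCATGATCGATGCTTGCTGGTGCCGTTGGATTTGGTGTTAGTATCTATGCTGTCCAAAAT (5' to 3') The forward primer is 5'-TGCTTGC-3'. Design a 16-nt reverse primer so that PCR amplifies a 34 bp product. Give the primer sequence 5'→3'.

The forward primer binds at positions 21–27, so a 34 bp product ends at position 21 + 34 − 1 = 54.
The reverse primer anneals to the top strand over positions 39–54, i.e. to GATTTGGTGTTAGTAT.
Its sequence written 5'→3' is the reverse complement: ATACTAACACCAAATC.

5'-ATACTAACACCAAATC-3'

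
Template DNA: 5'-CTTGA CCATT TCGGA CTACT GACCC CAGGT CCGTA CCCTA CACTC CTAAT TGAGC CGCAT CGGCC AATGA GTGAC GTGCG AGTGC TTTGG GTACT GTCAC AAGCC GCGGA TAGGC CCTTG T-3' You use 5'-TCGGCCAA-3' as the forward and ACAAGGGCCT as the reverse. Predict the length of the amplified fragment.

62 bp

The forward primer matches the template at positions 60–67.
Taking the reverse complement of ACAAGGGCCT gives AGGCCCTTGT, found at positions 112–121 on the template; the primer anneals here to the top strand with its 3' end pointing upstream.
Amplicon spans positions 60–121: 62 bp.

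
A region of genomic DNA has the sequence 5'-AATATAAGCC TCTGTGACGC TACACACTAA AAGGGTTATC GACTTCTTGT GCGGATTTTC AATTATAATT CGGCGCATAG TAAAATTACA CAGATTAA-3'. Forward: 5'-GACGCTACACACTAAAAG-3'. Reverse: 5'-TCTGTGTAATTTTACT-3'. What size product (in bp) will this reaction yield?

Scanning the template, GACGCTACACACTAAAAG occurs at positions 16–33; this primer anneals to the bottom strand there with its 3' end pointing downstream.
Reverse complement of the reverse primer: AGTAAAATTACACAGA. This occurs on the top strand at positions 79–94.
Product length = (reverse-primer end) − (forward-primer start) + 1 = 94 − 16 + 1 = 79 bp.

79 bp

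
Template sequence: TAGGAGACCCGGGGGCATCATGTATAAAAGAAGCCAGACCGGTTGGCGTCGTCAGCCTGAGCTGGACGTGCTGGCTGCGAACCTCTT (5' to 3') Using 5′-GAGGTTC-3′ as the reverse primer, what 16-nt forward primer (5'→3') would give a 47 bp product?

5'-CCGGTTGGCGTCGTCA-3'

The reverse primer's reverse complement GAACCTC matches the template at positions 79–85, so the product ends at position 85.
A 47 bp product then starts at position 85 − 47 + 1 = 39.
The forward primer is identical to the top strand there: CCGGTTGGCGTCGTCA.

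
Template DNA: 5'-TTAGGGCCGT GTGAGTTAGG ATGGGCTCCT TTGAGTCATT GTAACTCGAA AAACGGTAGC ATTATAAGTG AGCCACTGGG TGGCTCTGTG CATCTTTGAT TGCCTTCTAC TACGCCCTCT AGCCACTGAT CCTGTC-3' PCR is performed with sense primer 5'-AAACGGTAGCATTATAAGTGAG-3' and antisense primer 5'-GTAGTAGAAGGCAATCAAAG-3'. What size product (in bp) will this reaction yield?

Scanning the template, AAACGGTAGCATTATAAGTGAG occurs at positions 51–72; this primer anneals to the bottom strand there with its 3' end pointing downstream.
Taking the reverse complement of GTAGTAGAAGGCAATCAAAG gives CTTTGATTGCCTTCTACTAC, found at positions 94–113 on the template; the primer anneals here to the top strand with its 3' end pointing upstream.
The product runs from position 51 to position 113, so its length is 113 − 51 + 1 = 63 bp.

63 bp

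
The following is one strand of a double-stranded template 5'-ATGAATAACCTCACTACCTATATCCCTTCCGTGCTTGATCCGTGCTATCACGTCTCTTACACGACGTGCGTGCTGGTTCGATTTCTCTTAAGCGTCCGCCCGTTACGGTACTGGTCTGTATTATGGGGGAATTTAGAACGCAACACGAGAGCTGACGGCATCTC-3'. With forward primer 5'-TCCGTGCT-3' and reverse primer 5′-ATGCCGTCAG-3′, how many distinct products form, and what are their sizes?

The forward primer TCCGTGCT matches the top strand at positions 28–35, 39–46.
The reverse primer's reverse complement is CTGACGGCAT, matching at positions 152–161.
Each forward site pairs with the reverse site to give a product ending at position 161: sizes 134, 123 bp.

Two products: 134 bp, 123 bp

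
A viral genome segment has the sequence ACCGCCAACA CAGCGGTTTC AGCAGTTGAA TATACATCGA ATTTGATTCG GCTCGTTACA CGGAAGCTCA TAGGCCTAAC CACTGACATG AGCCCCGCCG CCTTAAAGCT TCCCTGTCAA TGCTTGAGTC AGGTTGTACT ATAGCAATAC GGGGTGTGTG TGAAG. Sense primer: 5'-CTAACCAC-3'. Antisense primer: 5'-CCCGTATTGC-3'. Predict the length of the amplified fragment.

78 bp

The forward primer matches the template at positions 76–83.
The reverse primer's reverse complement is GCAATACGGG, which matches the template at positions 144–153.
Product length = (reverse-primer end) − (forward-primer start) + 1 = 153 − 76 + 1 = 78 bp.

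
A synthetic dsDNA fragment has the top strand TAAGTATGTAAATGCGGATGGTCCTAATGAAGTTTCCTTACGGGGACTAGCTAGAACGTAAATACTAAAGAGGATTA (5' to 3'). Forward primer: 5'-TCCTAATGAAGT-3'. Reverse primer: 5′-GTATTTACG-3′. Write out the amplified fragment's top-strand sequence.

Scanning the template, TCCTAATGAAGT occurs at positions 22–33; this primer anneals to the bottom strand there with its 3' end pointing downstream.
Taking the reverse complement of GTATTTACG gives CGTAAATAC, found at positions 57–65 on the template; the primer anneals here to the top strand with its 3' end pointing upstream.
The product is the template from position 22 through 65 (44 bp).

5'-TCCTAATGAAGTTTCCTTACGGGGACTAGCTAGAACGTAAATAC-3'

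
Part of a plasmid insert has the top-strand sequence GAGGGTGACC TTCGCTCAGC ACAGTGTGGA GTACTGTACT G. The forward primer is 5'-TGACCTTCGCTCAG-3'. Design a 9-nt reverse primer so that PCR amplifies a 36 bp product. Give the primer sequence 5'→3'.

The forward primer binds at positions 6–19, so a 36 bp product ends at position 6 + 36 − 1 = 41.
The reverse primer anneals to the top strand over positions 33–41, i.e. to ACTGTACTG.
Its sequence written 5'→3' is the reverse complement: CAGTACAGT.

5'-CAGTACAGT-3'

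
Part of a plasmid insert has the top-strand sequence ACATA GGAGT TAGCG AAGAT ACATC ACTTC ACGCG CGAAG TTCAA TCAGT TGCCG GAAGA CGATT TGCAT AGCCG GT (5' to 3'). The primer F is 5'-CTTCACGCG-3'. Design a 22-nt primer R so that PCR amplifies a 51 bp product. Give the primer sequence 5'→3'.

5'-ACCGGCTATGCAAATCGTCTTC-3'

The forward primer binds at positions 27–35, so a 51 bp product ends at position 27 + 51 − 1 = 77.
The reverse primer anneals to the top strand over positions 56–77, i.e. to GAAGACGATTTGCATAGCCGGT.
Its sequence written 5'→3' is the reverse complement: ACCGGCTATGCAAATCGTCTTC.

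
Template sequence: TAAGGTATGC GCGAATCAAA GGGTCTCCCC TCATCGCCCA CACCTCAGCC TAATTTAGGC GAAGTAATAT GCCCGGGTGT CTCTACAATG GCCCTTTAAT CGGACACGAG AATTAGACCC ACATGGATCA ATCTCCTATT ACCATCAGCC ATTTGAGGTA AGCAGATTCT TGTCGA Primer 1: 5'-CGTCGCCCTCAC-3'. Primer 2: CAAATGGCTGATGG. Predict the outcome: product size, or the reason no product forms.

No product — primer 1 has no binding site in the template.

Primer 1 (CGTCGCCCTCAC) does not match the top strand, and its reverse complement GTGAGGGCGACG does not match either.
With no annealing site for primer 1, no amplification occurs.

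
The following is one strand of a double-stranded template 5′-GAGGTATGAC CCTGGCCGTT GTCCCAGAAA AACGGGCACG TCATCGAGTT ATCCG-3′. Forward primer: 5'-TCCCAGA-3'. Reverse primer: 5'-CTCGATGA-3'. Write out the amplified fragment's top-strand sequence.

Scanning the template, TCCCAGA occurs at positions 22–28; this primer anneals to the bottom strand there with its 3' end pointing downstream.
Reverse complement of the reverse primer: TCATCGAG. This occurs on the top strand at positions 41–48.
The product is the template from position 22 through 48 (27 bp).

5'-TCCCAGAAAAACGGGCACGTCATCGAG-3'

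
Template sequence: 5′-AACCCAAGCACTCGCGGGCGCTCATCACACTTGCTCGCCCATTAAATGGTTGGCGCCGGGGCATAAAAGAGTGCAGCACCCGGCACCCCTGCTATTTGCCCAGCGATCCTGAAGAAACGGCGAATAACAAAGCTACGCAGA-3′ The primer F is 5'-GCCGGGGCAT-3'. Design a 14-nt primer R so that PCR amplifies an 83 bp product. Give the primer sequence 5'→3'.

5'-CGTAGCTTTGTTAT-3'

The forward primer binds at positions 55–64, so an 83 bp product ends at position 55 + 83 − 1 = 137.
The reverse primer anneals to the top strand over positions 124–137, i.e. to ATAACAAAGCTACG.
Its sequence written 5'→3' is the reverse complement: CGTAGCTTTGTTAT.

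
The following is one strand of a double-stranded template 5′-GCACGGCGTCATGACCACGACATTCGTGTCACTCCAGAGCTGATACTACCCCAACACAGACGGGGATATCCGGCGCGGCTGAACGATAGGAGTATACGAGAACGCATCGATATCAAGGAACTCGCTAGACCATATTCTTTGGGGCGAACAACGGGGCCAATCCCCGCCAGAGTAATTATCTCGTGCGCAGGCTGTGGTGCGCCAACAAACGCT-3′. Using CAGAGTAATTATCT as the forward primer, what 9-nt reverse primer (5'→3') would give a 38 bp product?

The forward primer binds at positions 168–181, so a 38 bp product ends at position 168 + 38 − 1 = 205.
The reverse primer anneals to the top strand over positions 197–205, i.e. to GTGCGCCAA.
Its sequence written 5'→3' is the reverse complement: TTGGCGCAC.

5'-TTGGCGCAC-3'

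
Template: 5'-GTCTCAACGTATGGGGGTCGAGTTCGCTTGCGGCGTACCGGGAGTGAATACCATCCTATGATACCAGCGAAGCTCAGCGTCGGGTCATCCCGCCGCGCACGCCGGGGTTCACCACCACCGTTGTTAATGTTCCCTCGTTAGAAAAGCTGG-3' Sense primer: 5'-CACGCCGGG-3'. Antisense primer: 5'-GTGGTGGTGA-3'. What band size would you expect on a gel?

Forward primer CACGCCGGG is found on the top strand at positions 98–106.
The reverse primer's reverse complement is TCACCACCAC, which matches the template at positions 109–118.
Product length = (reverse-primer end) − (forward-primer start) + 1 = 118 − 98 + 1 = 21 bp.

21 bp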